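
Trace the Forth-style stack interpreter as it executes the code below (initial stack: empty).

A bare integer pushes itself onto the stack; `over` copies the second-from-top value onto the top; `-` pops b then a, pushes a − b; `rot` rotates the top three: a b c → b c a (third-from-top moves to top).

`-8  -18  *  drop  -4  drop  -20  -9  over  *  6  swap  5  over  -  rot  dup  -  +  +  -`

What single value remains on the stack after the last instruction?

-25

-8   : -8
-18  : -8 -18
*    : 144
drop : (empty)
-4   : -4
drop : (empty)
-20  : -20
-9   : -20 -9
over : -20 -9 -20
*    : -20 180
6    : -20 180 6
swap : -20 6 180
5    : -20 6 180 5
over : -20 6 180 5 180
-    : -20 6 180 -175
rot  : -20 180 -175 6
dup  : -20 180 -175 6 6
-    : -20 180 -175 0
+    : -20 180 -175
+    : -20 5
-    : -25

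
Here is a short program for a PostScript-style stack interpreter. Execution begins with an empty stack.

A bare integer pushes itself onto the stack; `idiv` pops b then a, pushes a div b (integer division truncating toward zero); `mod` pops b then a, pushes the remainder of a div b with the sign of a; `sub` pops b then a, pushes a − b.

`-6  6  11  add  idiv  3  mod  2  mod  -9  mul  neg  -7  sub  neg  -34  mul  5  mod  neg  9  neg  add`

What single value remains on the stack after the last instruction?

-6    [-6]
6     [-6, 6]
11    [-6, 6, 11]
add   [-6, 17]
idiv  [0]
3     [0, 3]
mod   [0]
2     [0, 2]
mod   [0]
-9    [0, -9]
mul   [0]
neg   [0]
-7    [0, -7]
sub   [7]
neg   [-7]
-34   [-7, -34]
mul   [238]
5     [238, 5]
mod   [3]
neg   [-3]
9     [-3, 9]
neg   [-3, -9]
add   [-12]

-12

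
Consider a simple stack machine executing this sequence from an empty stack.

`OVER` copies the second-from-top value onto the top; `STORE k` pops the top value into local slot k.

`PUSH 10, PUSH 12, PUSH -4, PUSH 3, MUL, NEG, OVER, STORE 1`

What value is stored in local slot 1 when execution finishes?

PUSH 10 -> 10
PUSH 12 -> 10 12
PUSH -4 -> 10 12 -4
PUSH 3  -> 10 12 -4 3
MUL     -> 10 12 -12
NEG     -> 10 12 12
OVER    -> 10 12 12 12
STORE 1 -> 10 12 12

12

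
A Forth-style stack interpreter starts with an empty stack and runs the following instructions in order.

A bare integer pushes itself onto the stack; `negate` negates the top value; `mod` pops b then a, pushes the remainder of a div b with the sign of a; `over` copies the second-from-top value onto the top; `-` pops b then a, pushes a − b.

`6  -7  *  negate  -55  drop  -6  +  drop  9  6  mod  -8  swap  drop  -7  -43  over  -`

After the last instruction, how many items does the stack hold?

3

6      → [6]
-7     → [6, -7]
*      → [-42]
negate → [42]
-55    → [42, -55]
drop   → [42]
-6     → [42, -6]
+      → [36]
drop   → []
9      → [9]
6      → [9, 6]
mod    → [3]
-8     → [3, -8]
swap   → [-8, 3]
drop   → [-8]
-7     → [-8, -7]
-43    → [-8, -7, -43]
over   → [-8, -7, -43, -7]
-      → [-8, -7, -36]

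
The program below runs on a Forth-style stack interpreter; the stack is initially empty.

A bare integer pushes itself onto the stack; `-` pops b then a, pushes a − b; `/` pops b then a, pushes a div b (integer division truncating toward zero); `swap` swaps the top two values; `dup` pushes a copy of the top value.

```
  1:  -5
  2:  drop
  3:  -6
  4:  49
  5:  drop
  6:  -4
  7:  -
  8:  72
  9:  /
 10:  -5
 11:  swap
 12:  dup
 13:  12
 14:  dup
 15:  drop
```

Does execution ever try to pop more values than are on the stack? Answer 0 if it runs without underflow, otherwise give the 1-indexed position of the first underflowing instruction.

-5   : [-5]
drop : []
-6   : [-6]
49   : [-6, 49]
drop : [-6]
-4   : [-6, -4]
-    : [-2]
72   : [-2, 72]
/    : [0]
-5   : [0, -5]
swap : [-5, 0]
dup  : [-5, 0, 0]
12   : [-5, 0, 0, 12]
dup  : [-5, 0, 0, 12, 12]
drop : [-5, 0, 0, 12]

0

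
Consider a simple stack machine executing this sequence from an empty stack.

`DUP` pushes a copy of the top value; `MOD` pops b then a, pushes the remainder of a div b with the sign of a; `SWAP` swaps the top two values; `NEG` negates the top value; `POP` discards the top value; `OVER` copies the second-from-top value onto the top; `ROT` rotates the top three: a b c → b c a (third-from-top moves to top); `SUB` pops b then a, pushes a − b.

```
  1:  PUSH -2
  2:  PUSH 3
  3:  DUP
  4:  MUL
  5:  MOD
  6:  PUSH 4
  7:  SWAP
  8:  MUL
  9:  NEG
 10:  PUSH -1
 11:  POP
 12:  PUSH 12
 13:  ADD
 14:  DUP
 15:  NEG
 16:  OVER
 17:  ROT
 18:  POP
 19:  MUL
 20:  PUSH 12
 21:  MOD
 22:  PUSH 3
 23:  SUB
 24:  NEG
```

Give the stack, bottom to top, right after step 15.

PUSH -2 → [-2]
PUSH 3  → [-2, 3]
DUP     → [-2, 3, 3]
MUL     → [-2, 9]
MOD     → [-2]
PUSH 4  → [-2, 4]
SWAP    → [4, -2]
MUL     → [-8]
NEG     → [8]
PUSH -1 → [8, -1]
POP     → [8]
PUSH 12 → [8, 12]
ADD     → [20]
DUP     → [20, 20]
NEG     → [20, -20]

[20, -20]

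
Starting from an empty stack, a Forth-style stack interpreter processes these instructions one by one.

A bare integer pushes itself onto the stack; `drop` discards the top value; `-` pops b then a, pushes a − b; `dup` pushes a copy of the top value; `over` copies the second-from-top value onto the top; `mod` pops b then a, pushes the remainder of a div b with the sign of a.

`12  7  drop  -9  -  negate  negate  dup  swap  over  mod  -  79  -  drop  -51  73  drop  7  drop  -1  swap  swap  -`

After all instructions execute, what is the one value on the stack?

-50

12      12
7       12 7
drop    12
-9      12 -9
-       21
negate  -21
negate  21
dup     21 21
swap    21 21
over    21 21 21
mod     21 0
-       21
79      21 79
-       -58
drop    (empty)
-51     -51
73      -51 73
drop    -51
7       -51 7
drop    -51
-1      -51 -1
swap    -1 -51
swap    -51 -1
-       -50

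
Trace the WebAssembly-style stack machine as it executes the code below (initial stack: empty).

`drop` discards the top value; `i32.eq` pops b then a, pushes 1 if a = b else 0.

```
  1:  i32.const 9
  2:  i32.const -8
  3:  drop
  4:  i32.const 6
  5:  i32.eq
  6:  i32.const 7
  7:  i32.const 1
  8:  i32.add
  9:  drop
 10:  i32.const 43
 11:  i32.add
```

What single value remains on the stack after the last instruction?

i32.const 9  -> [9]
i32.const -8 -> [9, -8]
drop         -> [9]
i32.const 6  -> [9, 6]
i32.eq       -> [0]
i32.const 7  -> [0, 7]
i32.const 1  -> [0, 7, 1]
i32.add      -> [0, 8]
drop         -> [0]
i32.const 43 -> [0, 43]
i32.add      -> [43]

43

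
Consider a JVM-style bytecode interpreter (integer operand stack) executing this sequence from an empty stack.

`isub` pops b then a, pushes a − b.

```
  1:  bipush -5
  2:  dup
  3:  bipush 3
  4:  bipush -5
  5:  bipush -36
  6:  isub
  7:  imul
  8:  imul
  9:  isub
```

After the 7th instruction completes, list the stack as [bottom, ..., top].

bipush -5  : [-5]
dup        : [-5, -5]
bipush 3   : [-5, -5, 3]
bipush -5  : [-5, -5, 3, -5]
bipush -36 : [-5, -5, 3, -5, -36]
isub       : [-5, -5, 3, 31]
imul       : [-5, -5, 93]

[-5, -5, 93]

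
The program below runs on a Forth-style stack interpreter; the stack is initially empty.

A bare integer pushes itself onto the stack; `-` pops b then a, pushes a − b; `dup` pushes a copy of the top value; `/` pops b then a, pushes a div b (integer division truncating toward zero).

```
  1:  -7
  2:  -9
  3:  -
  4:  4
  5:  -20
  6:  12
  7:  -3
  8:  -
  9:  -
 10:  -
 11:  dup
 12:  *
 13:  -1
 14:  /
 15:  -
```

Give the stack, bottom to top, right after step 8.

-7  → [-7]
-9  → [-7, -9]
-   → [2]
4   → [2, 4]
-20 → [2, 4, -20]
12  → [2, 4, -20, 12]
-3  → [2, 4, -20, 12, -3]
-   → [2, 4, -20, 15]

[2, 4, -20, 15]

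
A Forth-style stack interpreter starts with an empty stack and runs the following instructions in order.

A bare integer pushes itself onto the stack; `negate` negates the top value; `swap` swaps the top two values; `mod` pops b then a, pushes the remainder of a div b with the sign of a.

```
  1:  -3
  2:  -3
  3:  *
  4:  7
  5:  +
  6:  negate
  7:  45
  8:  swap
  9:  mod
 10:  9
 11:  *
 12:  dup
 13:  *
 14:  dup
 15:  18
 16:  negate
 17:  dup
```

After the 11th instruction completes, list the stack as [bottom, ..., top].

-3      [-3]
-3      [-3, -3]
*       [9]
7       [9, 7]
+       [16]
negate  [-16]
45      [-16, 45]
swap    [45, -16]
mod     [13]
9       [13, 9]
*       [117]

[117]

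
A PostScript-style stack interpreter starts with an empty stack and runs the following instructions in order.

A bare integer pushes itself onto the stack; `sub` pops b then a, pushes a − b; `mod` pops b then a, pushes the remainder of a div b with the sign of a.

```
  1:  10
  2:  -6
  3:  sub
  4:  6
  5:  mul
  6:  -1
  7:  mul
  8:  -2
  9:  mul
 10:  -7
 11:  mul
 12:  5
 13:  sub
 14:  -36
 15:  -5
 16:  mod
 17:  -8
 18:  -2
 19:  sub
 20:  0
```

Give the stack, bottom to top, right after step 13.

[-1349]

10  -> 10
-6  -> 10 -6
sub -> 16
6   -> 16 6
mul -> 96
-1  -> 96 -1
mul -> -96
-2  -> -96 -2
mul -> 192
-7  -> 192 -7
mul -> -1344
5   -> -1344 5
sub -> -1349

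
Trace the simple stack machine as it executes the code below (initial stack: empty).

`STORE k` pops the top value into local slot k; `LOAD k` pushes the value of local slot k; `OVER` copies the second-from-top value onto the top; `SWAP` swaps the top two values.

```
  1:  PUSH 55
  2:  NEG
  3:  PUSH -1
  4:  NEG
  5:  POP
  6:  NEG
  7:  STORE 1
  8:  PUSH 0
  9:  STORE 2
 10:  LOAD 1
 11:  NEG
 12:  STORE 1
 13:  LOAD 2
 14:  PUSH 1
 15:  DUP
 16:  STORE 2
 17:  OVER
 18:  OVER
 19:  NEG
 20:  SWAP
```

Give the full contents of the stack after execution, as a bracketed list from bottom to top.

PUSH 55  55
NEG      -55
PUSH -1  -55 -1
NEG      -55 1
POP      -55
NEG      55
STORE 1  (empty)
PUSH 0   0
STORE 2  (empty)
LOAD 1   55
NEG      -55
STORE 1  (empty)
LOAD 2   0
PUSH 1   0 1
DUP      0 1 1
STORE 2  0 1
OVER     0 1 0
OVER     0 1 0 1
NEG      0 1 0 -1
SWAP     0 1 -1 0

[0, 1, -1, 0]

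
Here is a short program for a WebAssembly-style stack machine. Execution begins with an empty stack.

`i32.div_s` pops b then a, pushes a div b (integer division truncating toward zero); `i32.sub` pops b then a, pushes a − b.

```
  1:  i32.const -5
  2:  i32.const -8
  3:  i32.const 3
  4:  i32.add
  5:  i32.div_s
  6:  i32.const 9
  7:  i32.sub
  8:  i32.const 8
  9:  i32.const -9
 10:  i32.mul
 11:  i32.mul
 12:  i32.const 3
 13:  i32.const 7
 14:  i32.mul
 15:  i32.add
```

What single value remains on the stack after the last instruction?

597

i32.const -5  -5
i32.const -8  -5 -8
i32.const 3   -5 -8 3
i32.add       -5 -5
i32.div_s     1
i32.const 9   1 9
i32.sub       -8
i32.const 8   -8 8
i32.const -9  -8 8 -9
i32.mul       -8 -72
i32.mul       576
i32.const 3   576 3
i32.const 7   576 3 7
i32.mul       576 21
i32.add       597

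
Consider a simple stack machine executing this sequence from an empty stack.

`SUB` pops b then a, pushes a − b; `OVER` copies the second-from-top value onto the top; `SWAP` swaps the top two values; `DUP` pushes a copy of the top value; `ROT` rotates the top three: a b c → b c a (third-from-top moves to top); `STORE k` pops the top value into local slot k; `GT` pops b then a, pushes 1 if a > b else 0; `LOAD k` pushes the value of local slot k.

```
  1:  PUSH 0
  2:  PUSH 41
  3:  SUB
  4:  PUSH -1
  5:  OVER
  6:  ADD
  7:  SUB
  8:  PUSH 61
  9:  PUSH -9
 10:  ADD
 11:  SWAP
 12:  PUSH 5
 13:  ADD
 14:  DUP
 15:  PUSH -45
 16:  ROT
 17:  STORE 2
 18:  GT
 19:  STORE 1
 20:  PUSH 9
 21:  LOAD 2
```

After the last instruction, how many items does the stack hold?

3

PUSH 0   -> 0
PUSH 41  -> 0 41
SUB      -> -41
PUSH -1  -> -41 -1
OVER     -> -41 -1 -41
ADD      -> -41 -42
SUB      -> 1
PUSH 61  -> 1 61
PUSH -9  -> 1 61 -9
ADD      -> 1 52
SWAP     -> 52 1
PUSH 5   -> 52 1 5
ADD      -> 52 6
DUP      -> 52 6 6
PUSH -45 -> 52 6 6 -45
ROT      -> 52 6 -45 6
STORE 2  -> 52 6 -45
GT       -> 52 1
STORE 1  -> 52
PUSH 9   -> 52 9
LOAD 2   -> 52 9 6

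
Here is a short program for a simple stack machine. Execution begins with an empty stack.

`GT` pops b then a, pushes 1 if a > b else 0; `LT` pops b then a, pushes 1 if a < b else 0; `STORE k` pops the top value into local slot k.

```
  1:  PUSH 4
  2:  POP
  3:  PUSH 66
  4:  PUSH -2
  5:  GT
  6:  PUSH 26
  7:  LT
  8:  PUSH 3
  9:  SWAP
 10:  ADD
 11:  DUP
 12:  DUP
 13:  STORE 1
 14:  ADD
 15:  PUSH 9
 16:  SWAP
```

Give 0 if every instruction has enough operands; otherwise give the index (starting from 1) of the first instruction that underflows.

0

PUSH 4  → 4
POP     → (empty)
PUSH 66 → 66
PUSH -2 → 66 -2
GT      → 1
PUSH 26 → 1 26
LT      → 1
PUSH 3  → 1 3
SWAP    → 3 1
ADD     → 4
DUP     → 4 4
DUP     → 4 4 4
STORE 1 → 4 4
ADD     → 8
PUSH 9  → 8 9
SWAP    → 9 8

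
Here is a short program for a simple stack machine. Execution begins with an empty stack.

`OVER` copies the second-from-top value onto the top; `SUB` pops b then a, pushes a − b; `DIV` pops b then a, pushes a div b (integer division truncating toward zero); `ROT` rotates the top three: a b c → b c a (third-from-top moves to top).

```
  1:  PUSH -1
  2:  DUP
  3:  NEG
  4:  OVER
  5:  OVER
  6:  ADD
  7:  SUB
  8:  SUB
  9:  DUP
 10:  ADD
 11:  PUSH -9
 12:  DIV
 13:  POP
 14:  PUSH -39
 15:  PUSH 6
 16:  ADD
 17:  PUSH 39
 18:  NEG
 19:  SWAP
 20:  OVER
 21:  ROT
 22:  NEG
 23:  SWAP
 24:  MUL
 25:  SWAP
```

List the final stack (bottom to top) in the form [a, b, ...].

PUSH -1  -> -1
DUP      -> -1 -1
NEG      -> -1 1
OVER     -> -1 1 -1
OVER     -> -1 1 -1 1
ADD      -> -1 1 0
SUB      -> -1 1
SUB      -> -2
DUP      -> -2 -2
ADD      -> -4
PUSH -9  -> -4 -9
DIV      -> 0
POP      -> (empty)
PUSH -39 -> -39
PUSH 6   -> -39 6
ADD      -> -33
PUSH 39  -> -33 39
NEG      -> -33 -39
SWAP     -> -39 -33
OVER     -> -39 -33 -39
ROT      -> -33 -39 -39
NEG      -> -33 -39 39
SWAP     -> -33 39 -39
MUL      -> -33 -1521
SWAP     -> -1521 -33

[-1521, -33]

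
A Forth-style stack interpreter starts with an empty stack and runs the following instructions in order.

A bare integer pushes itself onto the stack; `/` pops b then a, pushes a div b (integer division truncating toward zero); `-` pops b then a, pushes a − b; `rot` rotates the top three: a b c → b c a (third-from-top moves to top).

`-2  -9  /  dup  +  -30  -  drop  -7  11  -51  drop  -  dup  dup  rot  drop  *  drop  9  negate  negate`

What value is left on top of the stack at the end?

-2     -> [-2]
-9     -> [-2, -9]
/      -> [0]
dup    -> [0, 0]
+      -> [0]
-30    -> [0, -30]
-      -> [30]
drop   -> []
-7     -> [-7]
11     -> [-7, 11]
-51    -> [-7, 11, -51]
drop   -> [-7, 11]
-      -> [-18]
dup    -> [-18, -18]
dup    -> [-18, -18, -18]
rot    -> [-18, -18, -18]
drop   -> [-18, -18]
*      -> [324]
drop   -> []
9      -> [9]
negate -> [-9]
negate -> [9]

9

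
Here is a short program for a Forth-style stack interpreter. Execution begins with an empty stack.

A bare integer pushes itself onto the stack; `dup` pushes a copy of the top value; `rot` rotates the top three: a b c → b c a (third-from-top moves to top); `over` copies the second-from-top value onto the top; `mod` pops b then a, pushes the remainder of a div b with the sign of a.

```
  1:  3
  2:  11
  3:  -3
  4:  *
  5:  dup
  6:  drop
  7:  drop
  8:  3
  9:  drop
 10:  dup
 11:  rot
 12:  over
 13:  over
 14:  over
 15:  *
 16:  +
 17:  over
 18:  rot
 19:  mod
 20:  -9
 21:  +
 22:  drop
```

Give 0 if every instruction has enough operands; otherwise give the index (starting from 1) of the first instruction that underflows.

3    -> 3
11   -> 3 11
-3   -> 3 11 -3
*    -> 3 -33
dup  -> 3 -33 -33
drop -> 3 -33
drop -> 3
3    -> 3 3
drop -> 3
dup  -> 3 3
rot  — needs 3 operands, stack has 2 → underflow

11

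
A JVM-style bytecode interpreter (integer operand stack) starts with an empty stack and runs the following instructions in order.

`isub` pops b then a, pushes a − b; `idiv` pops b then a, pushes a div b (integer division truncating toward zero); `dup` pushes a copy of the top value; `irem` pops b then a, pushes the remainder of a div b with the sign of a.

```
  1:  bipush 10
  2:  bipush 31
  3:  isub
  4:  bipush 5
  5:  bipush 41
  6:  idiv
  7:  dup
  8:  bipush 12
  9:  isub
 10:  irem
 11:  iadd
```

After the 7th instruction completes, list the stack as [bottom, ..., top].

bipush 10  10
bipush 31  10 31
isub       -21
bipush 5   -21 5
bipush 41  -21 5 41
idiv       -21 0
dup        -21 0 0

[-21, 0, 0]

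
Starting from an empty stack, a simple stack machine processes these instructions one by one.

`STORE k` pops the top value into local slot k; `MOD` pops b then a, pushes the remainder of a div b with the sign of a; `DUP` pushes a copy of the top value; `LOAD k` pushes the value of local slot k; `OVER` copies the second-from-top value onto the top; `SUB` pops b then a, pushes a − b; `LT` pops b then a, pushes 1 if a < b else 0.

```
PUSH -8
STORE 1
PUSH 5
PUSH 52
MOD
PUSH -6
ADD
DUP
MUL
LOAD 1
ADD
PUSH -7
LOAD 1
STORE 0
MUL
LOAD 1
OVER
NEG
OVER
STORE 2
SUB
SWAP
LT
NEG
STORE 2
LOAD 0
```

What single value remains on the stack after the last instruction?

-8

PUSH -8 → -8
STORE 1 → (empty)
PUSH 5  → 5
PUSH 52 → 5 52
MOD     → 5
PUSH -6 → 5 -6
ADD     → -1
DUP     → -1 -1
MUL     → 1
LOAD 1  → 1 -8
ADD     → -7
PUSH -7 → -7 -7
LOAD 1  → -7 -7 -8
STORE 0 → -7 -7
MUL     → 49
LOAD 1  → 49 -8
OVER    → 49 -8 49
NEG     → 49 -8 -49
OVER    → 49 -8 -49 -8
STORE 2 → 49 -8 -49
SUB     → 49 41
SWAP    → 41 49
LT      → 1
NEG     → -1
STORE 2 → (empty)
LOAD 0  → -8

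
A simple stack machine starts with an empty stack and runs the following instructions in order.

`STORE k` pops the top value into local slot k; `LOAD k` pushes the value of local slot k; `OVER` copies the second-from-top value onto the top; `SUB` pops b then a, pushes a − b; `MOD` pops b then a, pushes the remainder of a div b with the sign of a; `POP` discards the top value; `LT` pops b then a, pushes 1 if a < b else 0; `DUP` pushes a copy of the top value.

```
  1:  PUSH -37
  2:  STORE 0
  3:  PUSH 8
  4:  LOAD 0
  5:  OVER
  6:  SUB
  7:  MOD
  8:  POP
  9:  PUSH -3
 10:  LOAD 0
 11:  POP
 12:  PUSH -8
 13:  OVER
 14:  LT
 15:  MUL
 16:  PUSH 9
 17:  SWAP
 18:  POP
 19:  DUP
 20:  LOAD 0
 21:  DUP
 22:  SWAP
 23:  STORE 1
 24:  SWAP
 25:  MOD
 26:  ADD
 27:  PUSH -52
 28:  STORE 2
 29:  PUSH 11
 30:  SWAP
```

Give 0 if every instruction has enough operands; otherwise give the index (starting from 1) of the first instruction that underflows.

PUSH -37 → [-37]
STORE 0  → []
PUSH 8   → [8]
LOAD 0   → [8, -37]
OVER     → [8, -37, 8]
SUB      → [8, -45]
MOD      → [8]
POP      → []
PUSH -3  → [-3]
LOAD 0   → [-3, -37]
POP      → [-3]
PUSH -8  → [-3, -8]
OVER     → [-3, -8, -3]
LT       → [-3, 1]
MUL      → [-3]
PUSH 9   → [-3, 9]
SWAP     → [9, -3]
POP      → [9]
DUP      → [9, 9]
LOAD 0   → [9, 9, -37]
DUP      → [9, 9, -37, -37]
SWAP     → [9, 9, -37, -37]
STORE 1  → [9, 9, -37]
SWAP     → [9, -37, 9]
MOD      → [9, -1]
ADD      → [8]
PUSH -52 → [8, -52]
STORE 2  → [8]
PUSH 11  → [8, 11]
SWAP     → [11, 8]

0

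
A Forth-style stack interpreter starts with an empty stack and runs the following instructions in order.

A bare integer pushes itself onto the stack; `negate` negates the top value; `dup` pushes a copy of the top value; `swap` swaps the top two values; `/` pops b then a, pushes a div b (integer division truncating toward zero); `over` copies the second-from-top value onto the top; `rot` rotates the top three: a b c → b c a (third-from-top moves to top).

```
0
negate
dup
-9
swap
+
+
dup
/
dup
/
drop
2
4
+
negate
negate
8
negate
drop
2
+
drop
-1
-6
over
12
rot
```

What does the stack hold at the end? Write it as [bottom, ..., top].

[-1, -1, 12, -6]

0       [0]
negate  [0]
dup     [0, 0]
-9      [0, 0, -9]
swap    [0, -9, 0]
+       [0, -9]
+       [-9]
dup     [-9, -9]
/       [1]
dup     [1, 1]
/       [1]
drop    []
2       [2]
4       [2, 4]
+       [6]
negate  [-6]
negate  [6]
8       [6, 8]
negate  [6, -8]
drop    [6]
2       [6, 2]
+       [8]
drop    []
-1      [-1]
-6      [-1, -6]
over    [-1, -6, -1]
12      [-1, -6, -1, 12]
rot     [-1, -1, 12, -6]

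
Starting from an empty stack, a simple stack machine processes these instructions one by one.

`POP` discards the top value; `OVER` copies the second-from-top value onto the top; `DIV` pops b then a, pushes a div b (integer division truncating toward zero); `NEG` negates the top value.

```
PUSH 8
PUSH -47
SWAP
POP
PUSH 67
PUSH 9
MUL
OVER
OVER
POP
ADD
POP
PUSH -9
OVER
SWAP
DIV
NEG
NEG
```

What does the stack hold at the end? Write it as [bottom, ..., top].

PUSH 8   -> [8]
PUSH -47 -> [8, -47]
SWAP     -> [-47, 8]
POP      -> [-47]
PUSH 67  -> [-47, 67]
PUSH 9   -> [-47, 67, 9]
MUL      -> [-47, 603]
OVER     -> [-47, 603, -47]
OVER     -> [-47, 603, -47, 603]
POP      -> [-47, 603, -47]
ADD      -> [-47, 556]
POP      -> [-47]
PUSH -9  -> [-47, -9]
OVER     -> [-47, -9, -47]
SWAP     -> [-47, -47, -9]
DIV      -> [-47, 5]
NEG      -> [-47, -5]
NEG      -> [-47, 5]

[-47, 5]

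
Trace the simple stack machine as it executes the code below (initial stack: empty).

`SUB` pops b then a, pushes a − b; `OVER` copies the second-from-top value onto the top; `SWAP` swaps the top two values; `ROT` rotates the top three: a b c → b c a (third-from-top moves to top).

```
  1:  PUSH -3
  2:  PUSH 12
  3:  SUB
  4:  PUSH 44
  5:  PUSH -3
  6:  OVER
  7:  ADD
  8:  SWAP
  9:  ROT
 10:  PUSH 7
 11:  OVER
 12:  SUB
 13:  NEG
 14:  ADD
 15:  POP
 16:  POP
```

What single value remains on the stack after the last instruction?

PUSH -3 → -3
PUSH 12 → -3 12
SUB     → -15
PUSH 44 → -15 44
PUSH -3 → -15 44 -3
OVER    → -15 44 -3 44
ADD     → -15 44 41
SWAP    → -15 41 44
ROT     → 41 44 -15
PUSH 7  → 41 44 -15 7
OVER    → 41 44 -15 7 -15
SUB     → 41 44 -15 22
NEG     → 41 44 -15 -22
ADD     → 41 44 -37
POP     → 41 44
POP     → 41

41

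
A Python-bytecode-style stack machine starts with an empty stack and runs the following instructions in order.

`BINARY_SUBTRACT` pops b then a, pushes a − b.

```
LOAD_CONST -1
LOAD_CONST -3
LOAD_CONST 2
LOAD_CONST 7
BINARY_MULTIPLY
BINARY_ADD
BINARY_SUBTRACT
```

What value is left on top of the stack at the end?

-12

LOAD_CONST -1   -> -1
LOAD_CONST -3   -> -1 -3
LOAD_CONST 2    -> -1 -3 2
LOAD_CONST 7    -> -1 -3 2 7
BINARY_MULTIPLY -> -1 -3 14
BINARY_ADD      -> -1 11
BINARY_SUBTRACT -> -12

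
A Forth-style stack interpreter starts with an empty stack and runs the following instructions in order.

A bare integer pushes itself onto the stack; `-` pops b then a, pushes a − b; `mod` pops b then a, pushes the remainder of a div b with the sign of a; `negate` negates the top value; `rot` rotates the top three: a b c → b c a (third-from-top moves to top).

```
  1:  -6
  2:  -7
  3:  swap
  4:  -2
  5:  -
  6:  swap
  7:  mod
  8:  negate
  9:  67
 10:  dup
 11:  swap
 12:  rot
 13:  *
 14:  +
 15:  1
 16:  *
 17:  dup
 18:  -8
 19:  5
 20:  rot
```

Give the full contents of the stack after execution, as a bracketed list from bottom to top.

[335, -8, 5, 335]

-6     -> -6
-7     -> -6 -7
swap   -> -7 -6
-2     -> -7 -6 -2
-      -> -7 -4
swap   -> -4 -7
mod    -> -4
negate -> 4
67     -> 4 67
dup    -> 4 67 67
swap   -> 4 67 67
rot    -> 67 67 4
*      -> 67 268
+      -> 335
1      -> 335 1
*      -> 335
dup    -> 335 335
-8     -> 335 335 -8
5      -> 335 335 -8 5
rot    -> 335 -8 5 335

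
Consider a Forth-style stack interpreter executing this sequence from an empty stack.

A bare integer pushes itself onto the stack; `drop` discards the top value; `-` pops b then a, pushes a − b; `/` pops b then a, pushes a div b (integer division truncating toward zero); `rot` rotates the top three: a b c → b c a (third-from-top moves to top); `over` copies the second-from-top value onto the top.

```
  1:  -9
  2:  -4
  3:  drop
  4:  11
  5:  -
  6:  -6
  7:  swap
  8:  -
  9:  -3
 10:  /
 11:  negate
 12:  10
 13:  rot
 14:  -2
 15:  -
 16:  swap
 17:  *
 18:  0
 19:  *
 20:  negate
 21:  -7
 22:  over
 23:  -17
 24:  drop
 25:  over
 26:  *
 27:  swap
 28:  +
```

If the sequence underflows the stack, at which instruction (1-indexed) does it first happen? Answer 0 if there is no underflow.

-9      -9
-4      -9 -4
drop    -9
11      -9 11
-       -20
-6      -20 -6
swap    -6 -20
-       14
-3      14 -3
/       -4
negate  4
10      4 10
rot  — needs 3 operands, stack has 2 → underflow

13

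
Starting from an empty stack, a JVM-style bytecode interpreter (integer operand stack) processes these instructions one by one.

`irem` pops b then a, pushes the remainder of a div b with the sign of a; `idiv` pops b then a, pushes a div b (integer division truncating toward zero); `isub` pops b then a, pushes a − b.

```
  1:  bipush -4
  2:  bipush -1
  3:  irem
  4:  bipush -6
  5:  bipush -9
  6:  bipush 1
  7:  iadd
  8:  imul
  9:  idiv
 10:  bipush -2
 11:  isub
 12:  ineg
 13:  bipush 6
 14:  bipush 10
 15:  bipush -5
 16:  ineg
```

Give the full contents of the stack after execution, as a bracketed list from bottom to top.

bipush -4  -4
bipush -1  -4 -1
irem       0
bipush -6  0 -6
bipush -9  0 -6 -9
bipush 1   0 -6 -9 1
iadd       0 -6 -8
imul       0 48
idiv       0
bipush -2  0 -2
isub       2
ineg       -2
bipush 6   -2 6
bipush 10  -2 6 10
bipush -5  -2 6 10 -5
ineg       -2 6 10 5

[-2, 6, 10, 5]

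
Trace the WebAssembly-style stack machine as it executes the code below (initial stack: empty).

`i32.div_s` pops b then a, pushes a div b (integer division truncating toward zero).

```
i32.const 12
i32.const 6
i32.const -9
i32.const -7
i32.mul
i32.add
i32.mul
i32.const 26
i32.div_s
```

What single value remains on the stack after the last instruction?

31

i32.const 12 → 12
i32.const 6  → 12 6
i32.const -9 → 12 6 -9
i32.const -7 → 12 6 -9 -7
i32.mul      → 12 6 63
i32.add      → 12 69
i32.mul      → 828
i32.const 26 → 828 26
i32.div_s    → 31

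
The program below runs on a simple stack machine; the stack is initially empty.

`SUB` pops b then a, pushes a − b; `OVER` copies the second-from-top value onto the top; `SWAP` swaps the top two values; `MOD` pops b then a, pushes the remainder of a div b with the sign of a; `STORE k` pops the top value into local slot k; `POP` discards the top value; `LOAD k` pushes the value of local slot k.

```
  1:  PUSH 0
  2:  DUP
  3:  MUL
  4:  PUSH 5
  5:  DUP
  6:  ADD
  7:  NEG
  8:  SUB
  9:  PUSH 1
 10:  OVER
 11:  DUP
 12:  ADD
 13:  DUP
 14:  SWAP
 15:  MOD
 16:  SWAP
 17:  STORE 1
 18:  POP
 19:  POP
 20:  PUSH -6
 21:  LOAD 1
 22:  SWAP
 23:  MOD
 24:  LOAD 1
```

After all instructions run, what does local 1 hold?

PUSH 0  : [0]
DUP     : [0, 0]
MUL     : [0]
PUSH 5  : [0, 5]
DUP     : [0, 5, 5]
ADD     : [0, 10]
NEG     : [0, -10]
SUB     : [10]
PUSH 1  : [10, 1]
OVER    : [10, 1, 10]
DUP     : [10, 1, 10, 10]
ADD     : [10, 1, 20]
DUP     : [10, 1, 20, 20]
SWAP    : [10, 1, 20, 20]
MOD     : [10, 1, 0]
SWAP    : [10, 0, 1]
STORE 1 : [10, 0]
POP     : [10]
POP     : []
PUSH -6 : [-6]
LOAD 1  : [-6, 1]
SWAP    : [1, -6]
MOD     : [1]
LOAD 1  : [1, 1]

1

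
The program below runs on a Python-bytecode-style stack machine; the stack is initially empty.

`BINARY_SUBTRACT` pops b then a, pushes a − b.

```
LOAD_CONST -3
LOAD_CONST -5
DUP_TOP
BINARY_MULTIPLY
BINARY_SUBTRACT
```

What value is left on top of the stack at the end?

LOAD_CONST -3   : [-3]
LOAD_CONST -5   : [-3, -5]
DUP_TOP         : [-3, -5, -5]
BINARY_MULTIPLY : [-3, 25]
BINARY_SUBTRACT : [-28]

-28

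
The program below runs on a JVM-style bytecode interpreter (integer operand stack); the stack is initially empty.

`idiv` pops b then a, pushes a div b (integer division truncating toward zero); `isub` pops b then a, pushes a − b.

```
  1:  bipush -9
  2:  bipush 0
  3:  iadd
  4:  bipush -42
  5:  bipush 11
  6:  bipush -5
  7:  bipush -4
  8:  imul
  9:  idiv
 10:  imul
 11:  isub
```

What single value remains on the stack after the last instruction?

bipush -9  → [-9]
bipush 0   → [-9, 0]
iadd       → [-9]
bipush -42 → [-9, -42]
bipush 11  → [-9, -42, 11]
bipush -5  → [-9, -42, 11, -5]
bipush -4  → [-9, -42, 11, -5, -4]
imul       → [-9, -42, 11, 20]
idiv       → [-9, -42, 0]
imul       → [-9, 0]
isub       → [-9]

-9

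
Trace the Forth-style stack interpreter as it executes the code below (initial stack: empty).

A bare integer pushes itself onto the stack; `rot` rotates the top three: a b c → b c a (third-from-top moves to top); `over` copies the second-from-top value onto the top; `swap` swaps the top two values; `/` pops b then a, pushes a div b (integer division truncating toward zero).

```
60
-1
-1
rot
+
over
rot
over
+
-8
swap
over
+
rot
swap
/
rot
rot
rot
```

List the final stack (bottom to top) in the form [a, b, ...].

[59, -8, 0]

60   → [60]
-1   → [60, -1]
-1   → [60, -1, -1]
rot  → [-1, -1, 60]
+    → [-1, 59]
over → [-1, 59, -1]
rot  → [59, -1, -1]
over → [59, -1, -1, -1]
+    → [59, -1, -2]
-8   → [59, -1, -2, -8]
swap → [59, -1, -8, -2]
over → [59, -1, -8, -2, -8]
+    → [59, -1, -8, -10]
rot  → [59, -8, -10, -1]
swap → [59, -8, -1, -10]
/    → [59, -8, 0]
rot  → [-8, 0, 59]
rot  → [0, 59, -8]
rot  → [59, -8, 0]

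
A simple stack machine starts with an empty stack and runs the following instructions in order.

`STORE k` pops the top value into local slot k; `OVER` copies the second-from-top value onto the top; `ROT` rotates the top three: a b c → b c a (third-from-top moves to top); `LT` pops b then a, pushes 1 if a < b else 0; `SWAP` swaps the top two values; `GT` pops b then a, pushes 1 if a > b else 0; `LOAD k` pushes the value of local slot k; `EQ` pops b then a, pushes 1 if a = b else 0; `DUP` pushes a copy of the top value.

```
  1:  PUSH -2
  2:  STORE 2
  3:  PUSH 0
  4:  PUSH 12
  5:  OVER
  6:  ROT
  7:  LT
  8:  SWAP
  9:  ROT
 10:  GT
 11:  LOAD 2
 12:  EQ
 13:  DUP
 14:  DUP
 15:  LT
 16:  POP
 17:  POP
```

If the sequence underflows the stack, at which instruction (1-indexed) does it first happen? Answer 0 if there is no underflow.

9

PUSH -2 : -2
STORE 2 : (empty)
PUSH 0  : 0
PUSH 12 : 0 12
OVER    : 0 12 0
ROT     : 12 0 0
LT      : 12 0
SWAP    : 0 12
ROT  — needs 3 operands, stack has 2 → underflow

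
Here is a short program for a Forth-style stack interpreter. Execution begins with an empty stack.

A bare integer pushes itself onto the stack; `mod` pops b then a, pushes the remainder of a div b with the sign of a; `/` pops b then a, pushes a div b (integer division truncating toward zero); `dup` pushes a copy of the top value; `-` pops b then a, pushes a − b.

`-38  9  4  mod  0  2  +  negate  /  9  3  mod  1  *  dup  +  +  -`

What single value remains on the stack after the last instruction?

-38

-38     -38
9       -38 9
4       -38 9 4
mod     -38 1
0       -38 1 0
2       -38 1 0 2
+       -38 1 2
negate  -38 1 -2
/       -38 0
9       -38 0 9
3       -38 0 9 3
mod     -38 0 0
1       -38 0 0 1
*       -38 0 0
dup     -38 0 0 0
+       -38 0 0
+       -38 0
-       -38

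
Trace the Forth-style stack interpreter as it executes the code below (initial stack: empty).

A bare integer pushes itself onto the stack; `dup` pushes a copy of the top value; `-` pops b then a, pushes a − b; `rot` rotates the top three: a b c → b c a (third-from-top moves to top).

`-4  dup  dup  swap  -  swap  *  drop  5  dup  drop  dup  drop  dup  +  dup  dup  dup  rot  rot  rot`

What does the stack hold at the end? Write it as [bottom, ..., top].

-4   → [-4]
dup  → [-4, -4]
dup  → [-4, -4, -4]
swap → [-4, -4, -4]
-    → [-4, 0]
swap → [0, -4]
*    → [0]
drop → []
5    → [5]
dup  → [5, 5]
drop → [5]
dup  → [5, 5]
drop → [5]
dup  → [5, 5]
+    → [10]
dup  → [10, 10]
dup  → [10, 10, 10]
dup  → [10, 10, 10, 10]
rot  → [10, 10, 10, 10]
rot  → [10, 10, 10, 10]
rot  → [10, 10, 10, 10]

[10, 10, 10, 10]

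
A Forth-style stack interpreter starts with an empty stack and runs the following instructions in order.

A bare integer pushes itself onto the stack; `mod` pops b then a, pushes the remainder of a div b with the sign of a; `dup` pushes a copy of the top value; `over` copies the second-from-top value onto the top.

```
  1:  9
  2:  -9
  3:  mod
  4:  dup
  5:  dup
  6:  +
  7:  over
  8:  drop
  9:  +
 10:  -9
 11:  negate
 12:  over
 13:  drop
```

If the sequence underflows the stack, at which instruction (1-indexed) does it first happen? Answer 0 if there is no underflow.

9      : [9]
-9     : [9, -9]
mod    : [0]
dup    : [0, 0]
dup    : [0, 0, 0]
+      : [0, 0]
over   : [0, 0, 0]
drop   : [0, 0]
+      : [0]
-9     : [0, -9]
negate : [0, 9]
over   : [0, 9, 0]
drop   : [0, 9]

0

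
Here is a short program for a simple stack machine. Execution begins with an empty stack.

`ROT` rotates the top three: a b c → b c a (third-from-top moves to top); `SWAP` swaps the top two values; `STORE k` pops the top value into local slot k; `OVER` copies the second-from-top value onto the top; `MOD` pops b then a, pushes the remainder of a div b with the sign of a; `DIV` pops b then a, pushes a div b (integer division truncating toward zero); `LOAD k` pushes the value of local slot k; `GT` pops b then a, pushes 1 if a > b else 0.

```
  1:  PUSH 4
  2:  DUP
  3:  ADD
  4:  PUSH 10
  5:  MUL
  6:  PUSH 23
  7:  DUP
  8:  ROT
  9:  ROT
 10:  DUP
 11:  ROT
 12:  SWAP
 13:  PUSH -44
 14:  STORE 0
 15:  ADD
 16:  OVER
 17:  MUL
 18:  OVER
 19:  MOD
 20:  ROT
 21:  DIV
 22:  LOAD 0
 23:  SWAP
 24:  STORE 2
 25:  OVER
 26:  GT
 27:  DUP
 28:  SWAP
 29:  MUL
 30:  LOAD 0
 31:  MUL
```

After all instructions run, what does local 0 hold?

-44

PUSH 4   -> [4]
DUP      -> [4, 4]
ADD      -> [8]
PUSH 10  -> [8, 10]
MUL      -> [80]
PUSH 23  -> [80, 23]
DUP      -> [80, 23, 23]
ROT      -> [23, 23, 80]
ROT      -> [23, 80, 23]
DUP      -> [23, 80, 23, 23]
ROT      -> [23, 23, 23, 80]
SWAP     -> [23, 23, 80, 23]
PUSH -44 -> [23, 23, 80, 23, -44]
STORE 0  -> [23, 23, 80, 23]
ADD      -> [23, 23, 103]
OVER     -> [23, 23, 103, 23]
MUL      -> [23, 23, 2369]
OVER     -> [23, 23, 2369, 23]
MOD      -> [23, 23, 0]
ROT      -> [23, 0, 23]
DIV      -> [23, 0]
LOAD 0   -> [23, 0, -44]
SWAP     -> [23, -44, 0]
STORE 2  -> [23, -44]
OVER     -> [23, -44, 23]
GT       -> [23, 0]
DUP      -> [23, 0, 0]
SWAP     -> [23, 0, 0]
MUL      -> [23, 0]
LOAD 0   -> [23, 0, -44]
MUL      -> [23, 0]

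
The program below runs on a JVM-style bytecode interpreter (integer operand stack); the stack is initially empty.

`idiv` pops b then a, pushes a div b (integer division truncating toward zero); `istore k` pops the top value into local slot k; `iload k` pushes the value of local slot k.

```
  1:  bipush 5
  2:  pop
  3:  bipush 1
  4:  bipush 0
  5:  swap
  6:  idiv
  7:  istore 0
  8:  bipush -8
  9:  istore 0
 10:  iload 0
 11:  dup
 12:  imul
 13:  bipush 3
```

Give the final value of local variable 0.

bipush 5  → 5
pop       → (empty)
bipush 1  → 1
bipush 0  → 1 0
swap      → 0 1
idiv      → 0
istore 0  → (empty)
bipush -8 → -8
istore 0  → (empty)
iload 0   → -8
dup       → -8 -8
imul      → 64
bipush 3  → 64 3

-8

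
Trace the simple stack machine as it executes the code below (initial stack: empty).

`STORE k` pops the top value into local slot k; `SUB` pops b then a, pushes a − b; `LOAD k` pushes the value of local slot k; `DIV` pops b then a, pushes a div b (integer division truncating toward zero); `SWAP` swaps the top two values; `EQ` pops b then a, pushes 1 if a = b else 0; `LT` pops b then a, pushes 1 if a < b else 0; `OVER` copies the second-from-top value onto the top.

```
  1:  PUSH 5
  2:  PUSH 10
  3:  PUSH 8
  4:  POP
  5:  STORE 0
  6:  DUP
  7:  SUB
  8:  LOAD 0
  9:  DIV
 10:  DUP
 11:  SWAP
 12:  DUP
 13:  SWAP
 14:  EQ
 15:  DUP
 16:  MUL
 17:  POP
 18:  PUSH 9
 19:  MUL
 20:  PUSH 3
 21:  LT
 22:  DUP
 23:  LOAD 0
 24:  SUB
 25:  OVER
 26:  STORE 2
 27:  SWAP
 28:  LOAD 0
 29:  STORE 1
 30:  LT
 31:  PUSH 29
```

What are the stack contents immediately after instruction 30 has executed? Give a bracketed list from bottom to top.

PUSH 5  : [5]
PUSH 10 : [5, 10]
PUSH 8  : [5, 10, 8]
POP     : [5, 10]
STORE 0 : [5]
DUP     : [5, 5]
SUB     : [0]
LOAD 0  : [0, 10]
DIV     : [0]
DUP     : [0, 0]
SWAP    : [0, 0]
DUP     : [0, 0, 0]
SWAP    : [0, 0, 0]
EQ      : [0, 1]
DUP     : [0, 1, 1]
MUL     : [0, 1]
POP     : [0]
PUSH 9  : [0, 9]
MUL     : [0]
PUSH 3  : [0, 3]
LT      : [1]
DUP     : [1, 1]
LOAD 0  : [1, 1, 10]
SUB     : [1, -9]
OVER    : [1, -9, 1]
STORE 2 : [1, -9]
SWAP    : [-9, 1]
LOAD 0  : [-9, 1, 10]
STORE 1 : [-9, 1]
LT      : [1]

[1]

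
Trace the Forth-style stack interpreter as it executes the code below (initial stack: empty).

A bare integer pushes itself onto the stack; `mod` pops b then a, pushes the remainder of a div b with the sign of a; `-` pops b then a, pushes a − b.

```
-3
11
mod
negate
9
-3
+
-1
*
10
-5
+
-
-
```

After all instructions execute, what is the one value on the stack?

14

-3      [-3]
11      [-3, 11]
mod     [-3]
negate  [3]
9       [3, 9]
-3      [3, 9, -3]
+       [3, 6]
-1      [3, 6, -1]
*       [3, -6]
10      [3, -6, 10]
-5      [3, -6, 10, -5]
+       [3, -6, 5]
-       [3, -11]
-       [14]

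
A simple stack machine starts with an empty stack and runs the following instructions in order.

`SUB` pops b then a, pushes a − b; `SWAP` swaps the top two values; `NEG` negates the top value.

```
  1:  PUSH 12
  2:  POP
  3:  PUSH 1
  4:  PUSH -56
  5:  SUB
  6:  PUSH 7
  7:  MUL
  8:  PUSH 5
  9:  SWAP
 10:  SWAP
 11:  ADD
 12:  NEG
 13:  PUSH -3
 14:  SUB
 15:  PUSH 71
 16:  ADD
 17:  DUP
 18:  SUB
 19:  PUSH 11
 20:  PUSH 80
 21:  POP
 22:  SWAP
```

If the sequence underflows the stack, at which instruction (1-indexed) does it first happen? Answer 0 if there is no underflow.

0

PUSH 12  → 12
POP      → (empty)
PUSH 1   → 1
PUSH -56 → 1 -56
SUB      → 57
PUSH 7   → 57 7
MUL      → 399
PUSH 5   → 399 5
SWAP     → 5 399
SWAP     → 399 5
ADD      → 404
NEG      → -404
PUSH -3  → -404 -3
SUB      → -401
PUSH 71  → -401 71
ADD      → -330
DUP      → -330 -330
SUB      → 0
PUSH 11  → 0 11
PUSH 80  → 0 11 80
POP      → 0 11
SWAP     → 11 0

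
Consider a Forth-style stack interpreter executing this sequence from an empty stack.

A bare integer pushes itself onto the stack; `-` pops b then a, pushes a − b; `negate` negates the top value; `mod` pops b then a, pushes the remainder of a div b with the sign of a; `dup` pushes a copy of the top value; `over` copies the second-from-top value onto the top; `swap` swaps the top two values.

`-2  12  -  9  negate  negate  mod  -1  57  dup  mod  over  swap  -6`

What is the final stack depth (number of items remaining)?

-2     -> -2
12     -> -2 12
-      -> -14
9      -> -14 9
negate -> -14 -9
negate -> -14 9
mod    -> -5
-1     -> -5 -1
57     -> -5 -1 57
dup    -> -5 -1 57 57
mod    -> -5 -1 0
over   -> -5 -1 0 -1
swap   -> -5 -1 -1 0
-6     -> -5 -1 -1 0 -6

5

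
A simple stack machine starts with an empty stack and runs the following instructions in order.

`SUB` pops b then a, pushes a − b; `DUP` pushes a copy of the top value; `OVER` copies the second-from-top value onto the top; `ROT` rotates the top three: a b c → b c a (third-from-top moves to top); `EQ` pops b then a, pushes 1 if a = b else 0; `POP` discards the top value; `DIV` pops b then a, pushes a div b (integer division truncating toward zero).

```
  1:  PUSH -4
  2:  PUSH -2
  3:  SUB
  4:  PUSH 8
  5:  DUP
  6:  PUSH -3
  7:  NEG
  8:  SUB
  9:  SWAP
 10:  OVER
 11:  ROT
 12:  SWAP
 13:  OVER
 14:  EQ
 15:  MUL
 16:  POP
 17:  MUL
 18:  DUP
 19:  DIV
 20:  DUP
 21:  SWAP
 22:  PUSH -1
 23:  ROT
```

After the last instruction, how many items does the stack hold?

PUSH -4 : -4
PUSH -2 : -4 -2
SUB     : -2
PUSH 8  : -2 8
DUP     : -2 8 8
PUSH -3 : -2 8 8 -3
NEG     : -2 8 8 3
SUB     : -2 8 5
SWAP    : -2 5 8
OVER    : -2 5 8 5
ROT     : -2 8 5 5
SWAP    : -2 8 5 5
OVER    : -2 8 5 5 5
EQ      : -2 8 5 1
MUL     : -2 8 5
POP     : -2 8
MUL     : -16
DUP     : -16 -16
DIV     : 1
DUP     : 1 1
SWAP    : 1 1
PUSH -1 : 1 1 -1
ROT     : 1 -1 1

3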